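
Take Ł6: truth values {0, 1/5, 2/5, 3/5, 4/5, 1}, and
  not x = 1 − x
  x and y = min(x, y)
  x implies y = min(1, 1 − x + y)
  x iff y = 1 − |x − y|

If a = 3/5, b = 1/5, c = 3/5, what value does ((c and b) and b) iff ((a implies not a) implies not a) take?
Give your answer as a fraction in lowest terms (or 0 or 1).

c and b = 3/5 and 1/5 = 1/5
(c and b) and b = 1/5 and 1/5 = 1/5
not a = not 3/5 = 2/5
a implies not a = 3/5 implies 2/5 = 4/5
not a = not 3/5 = 2/5
(a implies not a) implies not a = 4/5 implies 2/5 = 3/5
((c and b) and b) iff ((a implies not a) implies not a) = 1/5 iff 3/5 = 3/5

3/5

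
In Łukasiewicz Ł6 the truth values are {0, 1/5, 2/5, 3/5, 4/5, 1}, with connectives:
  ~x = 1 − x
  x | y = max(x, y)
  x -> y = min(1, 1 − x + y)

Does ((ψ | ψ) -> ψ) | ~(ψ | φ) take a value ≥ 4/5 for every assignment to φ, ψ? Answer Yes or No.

Yes

At φ = 1, ψ = 3/5, for instance:
ψ | ψ = 3/5 | 3/5 = 3/5
(ψ | ψ) -> ψ = 3/5 -> 3/5 = 1
ψ | φ = 3/5 | 1 = 1
~(ψ | φ) = ~1 = 0
((ψ | ψ) -> ψ) | ~(ψ | φ) = 1 | 0 = 1
and checking the remaining 35 assignments likewise gives ≥ 4/5 in every case.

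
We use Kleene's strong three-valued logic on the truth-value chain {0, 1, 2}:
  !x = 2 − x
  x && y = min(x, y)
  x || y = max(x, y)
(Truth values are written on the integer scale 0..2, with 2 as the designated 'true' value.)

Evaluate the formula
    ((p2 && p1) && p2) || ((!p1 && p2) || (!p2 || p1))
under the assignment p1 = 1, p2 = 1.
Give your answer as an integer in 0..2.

1

p2 && p1 = 1 && 1 = 1
(p2 && p1) && p2 = 1 && 1 = 1
!p1 = !1 = 1
!p1 && p2 = 1 && 1 = 1
!p2 = !1 = 1
!p2 || p1 = 1 || 1 = 1
(!p1 && p2) || (!p2 || p1) = 1 || 1 = 1
((p2 && p1) && p2) || ((!p1 && p2) || (!p2 || p1)) = 1 || 1 = 1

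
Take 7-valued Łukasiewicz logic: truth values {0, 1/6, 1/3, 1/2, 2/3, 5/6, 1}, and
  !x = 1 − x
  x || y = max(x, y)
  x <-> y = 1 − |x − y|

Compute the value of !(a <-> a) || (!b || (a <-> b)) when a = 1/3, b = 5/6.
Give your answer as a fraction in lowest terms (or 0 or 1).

a <-> a = 1/3 <-> 1/3 = 1
!(a <-> a) = !1 = 0
!b = !5/6 = 1/6
a <-> b = 1/3 <-> 5/6 = 1/2
!b || (a <-> b) = 1/6 || 1/2 = 1/2
!(a <-> a) || (!b || (a <-> b)) = 0 || 1/2 = 1/2

1/2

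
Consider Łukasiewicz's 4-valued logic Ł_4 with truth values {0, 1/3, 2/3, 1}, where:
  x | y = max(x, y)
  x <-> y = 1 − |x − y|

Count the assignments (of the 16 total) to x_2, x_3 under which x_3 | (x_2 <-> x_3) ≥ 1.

7

x_2 = 0, x_3 = 0 ↦ 1  ≥
x_2 = 0, x_3 = 1/3 ↦ 2/3  <
x_2 = 0, x_3 = 2/3 ↦ 2/3  <
x_2 = 0, x_3 = 1 ↦ 1  ≥
x_2 = 1/3, x_3 = 0 ↦ 2/3  <
x_2 = 1/3, x_3 = 1/3 ↦ 1  ≥
x_2 = 1/3, x_3 = 2/3 ↦ 2/3  <
x_2 = 1/3, x_3 = 1 ↦ 1  ≥
x_2 = 2/3, x_3 = 0 ↦ 1/3  <
x_2 = 2/3, x_3 = 1/3 ↦ 2/3  <
x_2 = 2/3, x_3 = 2/3 ↦ 1  ≥
x_2 = 2/3, x_3 = 1 ↦ 1  ≥
x_2 = 1, x_3 = 0 ↦ 0  <
x_2 = 1, x_3 = 1/3 ↦ 1/3  <
x_2 = 1, x_3 = 2/3 ↦ 2/3  <
x_2 = 1, x_3 = 1 ↦ 1  ≥
So 7 of the 16 assignments meet the threshold.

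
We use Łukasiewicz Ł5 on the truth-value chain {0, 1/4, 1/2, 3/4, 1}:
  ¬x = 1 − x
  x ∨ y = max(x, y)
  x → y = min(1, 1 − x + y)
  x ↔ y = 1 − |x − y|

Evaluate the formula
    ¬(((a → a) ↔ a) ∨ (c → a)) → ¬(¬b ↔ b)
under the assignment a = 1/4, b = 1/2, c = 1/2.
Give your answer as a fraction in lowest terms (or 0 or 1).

3/4

a → a = 1/4 → 1/4 = 1
(a → a) ↔ a = 1 ↔ 1/4 = 1/4
c → a = 1/2 → 1/4 = 3/4
((a → a) ↔ a) ∨ (c → a) = 1/4 ∨ 3/4 = 3/4
¬(((a → a) ↔ a) ∨ (c → a)) = ¬3/4 = 1/4
¬b = ¬1/2 = 1/2
¬b ↔ b = 1/2 ↔ 1/2 = 1
¬(¬b ↔ b) = ¬1 = 0
¬(((a → a) ↔ a) ∨ (c → a)) → ¬(¬b ↔ b) = 1/4 → 0 = 3/4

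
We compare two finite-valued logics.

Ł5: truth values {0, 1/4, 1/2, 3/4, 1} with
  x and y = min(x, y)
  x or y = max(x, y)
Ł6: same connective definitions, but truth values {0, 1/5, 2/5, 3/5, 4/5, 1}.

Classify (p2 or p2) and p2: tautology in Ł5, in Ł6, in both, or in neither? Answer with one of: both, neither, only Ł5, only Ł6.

neither

In Ł5: at p2 = 0 the value is 0 — not a tautology.
In Ł6: at p2 = 0 the value is 0 — not a tautology.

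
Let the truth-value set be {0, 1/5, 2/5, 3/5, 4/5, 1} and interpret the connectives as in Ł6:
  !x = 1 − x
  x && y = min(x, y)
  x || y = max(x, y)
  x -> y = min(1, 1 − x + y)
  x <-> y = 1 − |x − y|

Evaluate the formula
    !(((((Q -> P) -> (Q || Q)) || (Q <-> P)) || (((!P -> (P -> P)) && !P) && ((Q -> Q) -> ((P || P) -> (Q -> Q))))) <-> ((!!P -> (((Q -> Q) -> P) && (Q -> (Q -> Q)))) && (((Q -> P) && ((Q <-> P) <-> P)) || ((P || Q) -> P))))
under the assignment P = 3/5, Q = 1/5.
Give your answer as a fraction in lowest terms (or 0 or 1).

2/5

Q -> P = 1/5 -> 3/5 = 1
Q || Q = 1/5 || 1/5 = 1/5
(Q -> P) -> (Q || Q) = 1 -> 1/5 = 1/5
Q <-> P = 1/5 <-> 3/5 = 3/5
((Q -> P) -> (Q || Q)) || (Q <-> P) = 1/5 || 3/5 = 3/5
!P = !3/5 = 2/5
P -> P = 3/5 -> 3/5 = 1
!P -> (P -> P) = 2/5 -> 1 = 1
!P = !3/5 = 2/5
(!P -> (P -> P)) && !P = 1 && 2/5 = 2/5
Q -> Q = 1/5 -> 1/5 = 1
P || P = 3/5 || 3/5 = 3/5
Q -> Q = 1/5 -> 1/5 = 1
(P || P) -> (Q -> Q) = 3/5 -> 1 = 1
(Q -> Q) -> ((P || P) -> (Q -> Q)) = 1 -> 1 = 1
((!P -> (P -> P)) && !P) && ((Q -> Q) -> ((P || P) -> (Q -> Q))) = 2/5 && 1 = 2/5
(((Q -> P) -> (Q || Q)) || (Q <-> P)) || (((!P -> (P -> P)) && !P) && ((Q -> Q) -> ((P || P) -> (Q -> Q)))) = 3/5 || 2/5 = 3/5
!P = !3/5 = 2/5
!!P = !2/5 = 3/5
Q -> Q = 1/5 -> 1/5 = 1
(Q -> Q) -> P = 1 -> 3/5 = 3/5
Q -> Q = 1/5 -> 1/5 = 1
Q -> (Q -> Q) = 1/5 -> 1 = 1
((Q -> Q) -> P) && (Q -> (Q -> Q)) = 3/5 && 1 = 3/5
!!P -> (((Q -> Q) -> P) && (Q -> (Q -> Q))) = 3/5 -> 3/5 = 1
Q -> P = 1/5 -> 3/5 = 1
Q <-> P = 1/5 <-> 3/5 = 3/5
(Q <-> P) <-> P = 3/5 <-> 3/5 = 1
(Q -> P) && ((Q <-> P) <-> P) = 1 && 1 = 1
P || Q = 3/5 || 1/5 = 3/5
(P || Q) -> P = 3/5 -> 3/5 = 1
((Q -> P) && ((Q <-> P) <-> P)) || ((P || Q) -> P) = 1 || 1 = 1
(!!P -> (((Q -> Q) -> P) && (Q -> (Q -> Q)))) && (((Q -> P) && ((Q <-> P) <-> P)) || ((P || Q) -> P)) = 1 && 1 = 1
((((Q -> P) -> (Q || Q)) || (Q <-> P)) || (((!P -> (P -> P)) && !P) && ((Q -> Q) -> ((P || P) -> (Q -> Q))))) <-> ((!!P -> (((Q -> Q) -> P) && (Q -> (Q -> Q)))) && (((Q -> P) && ((Q <-> P) <-> P)) || ((P || Q) -> P))) = 3/5 <-> 1 = 3/5
!(((((Q -> P) -> (Q || Q)) || (Q <-> P)) || (((!P -> (P -> P)) && !P) && ((Q -> Q) -> ((P || P) -> (Q -> Q))))) <-> ((!!P -> (((Q -> Q) -> P) && (Q -> (Q -> Q)))) && (((Q -> P) && ((Q <-> P) <-> P)) || ((P || Q) -> P)))) = !3/5 = 2/5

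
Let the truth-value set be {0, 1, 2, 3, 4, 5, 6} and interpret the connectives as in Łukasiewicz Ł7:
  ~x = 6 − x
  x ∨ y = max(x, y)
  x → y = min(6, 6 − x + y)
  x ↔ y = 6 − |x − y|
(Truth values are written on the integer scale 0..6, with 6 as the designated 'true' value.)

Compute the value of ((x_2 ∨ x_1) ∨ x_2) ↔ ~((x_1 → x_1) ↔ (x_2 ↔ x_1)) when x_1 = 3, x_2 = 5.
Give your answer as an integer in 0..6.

x_2 ∨ x_1 = 5 ∨ 3 = 5
(x_2 ∨ x_1) ∨ x_2 = 5 ∨ 5 = 5
x_1 → x_1 = 3 → 3 = 6
x_2 ↔ x_1 = 5 ↔ 3 = 4
(x_1 → x_1) ↔ (x_2 ↔ x_1) = 6 ↔ 4 = 4
~((x_1 → x_1) ↔ (x_2 ↔ x_1)) = ~4 = 2
((x_2 ∨ x_1) ∨ x_2) ↔ ~((x_1 → x_1) ↔ (x_2 ↔ x_1)) = 5 ↔ 2 = 3

3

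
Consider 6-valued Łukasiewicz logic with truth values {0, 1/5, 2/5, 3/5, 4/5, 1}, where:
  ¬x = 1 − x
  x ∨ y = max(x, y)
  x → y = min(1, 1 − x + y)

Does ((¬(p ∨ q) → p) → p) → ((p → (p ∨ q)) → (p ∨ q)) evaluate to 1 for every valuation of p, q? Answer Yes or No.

Counterexample: take p = 0, q = 0.
p ∨ q = 0 ∨ 0 = 0
¬(p ∨ q) = ¬0 = 1
¬(p ∨ q) → p = 1 → 0 = 0
(¬(p ∨ q) → p) → p = 0 → 0 = 1
p ∨ q = 0 ∨ 0 = 0
p → (p ∨ q) = 0 → 0 = 1
p ∨ q = 0 ∨ 0 = 0
(p → (p ∨ q)) → (p ∨ q) = 1 → 0 = 0
((¬(p ∨ q) → p) → p) → ((p → (p ∨ q)) → (p ∨ q)) = 1 → 0 = 0
This gives 0 ≠ 1.

No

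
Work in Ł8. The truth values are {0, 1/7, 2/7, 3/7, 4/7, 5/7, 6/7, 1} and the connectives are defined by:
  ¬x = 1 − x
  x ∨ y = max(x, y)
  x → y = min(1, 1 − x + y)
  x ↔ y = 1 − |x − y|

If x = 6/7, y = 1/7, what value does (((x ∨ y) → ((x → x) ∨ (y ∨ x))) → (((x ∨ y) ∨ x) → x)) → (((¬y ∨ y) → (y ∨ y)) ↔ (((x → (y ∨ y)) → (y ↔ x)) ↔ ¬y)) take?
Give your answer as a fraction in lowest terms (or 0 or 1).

x ∨ y = 6/7 ∨ 1/7 = 6/7
x → x = 6/7 → 6/7 = 1
y ∨ x = 1/7 ∨ 6/7 = 6/7
(x → x) ∨ (y ∨ x) = 1 ∨ 6/7 = 1
(x ∨ y) → ((x → x) ∨ (y ∨ x)) = 6/7 → 1 = 1
x ∨ y = 6/7 ∨ 1/7 = 6/7
(x ∨ y) ∨ x = 6/7 ∨ 6/7 = 6/7
((x ∨ y) ∨ x) → x = 6/7 → 6/7 = 1
((x ∨ y) → ((x → x) ∨ (y ∨ x))) → (((x ∨ y) ∨ x) → x) = 1 → 1 = 1
¬y = ¬1/7 = 6/7
¬y ∨ y = 6/7 ∨ 1/7 = 6/7
y ∨ y = 1/7 ∨ 1/7 = 1/7
(¬y ∨ y) → (y ∨ y) = 6/7 → 1/7 = 2/7
y ∨ y = 1/7 ∨ 1/7 = 1/7
x → (y ∨ y) = 6/7 → 1/7 = 2/7
y ↔ x = 1/7 ↔ 6/7 = 2/7
(x → (y ∨ y)) → (y ↔ x) = 2/7 → 2/7 = 1
¬y = ¬1/7 = 6/7
((x → (y ∨ y)) → (y ↔ x)) ↔ ¬y = 1 ↔ 6/7 = 6/7
((¬y ∨ y) → (y ∨ y)) ↔ (((x → (y ∨ y)) → (y ↔ x)) ↔ ¬y) = 2/7 ↔ 6/7 = 3/7
(((x ∨ y) → ((x → x) ∨ (y ∨ x))) → (((x ∨ y) ∨ x) → x)) → (((¬y ∨ y) → (y ∨ y)) ↔ (((x → (y ∨ y)) → (y ↔ x)) ↔ ¬y)) = 1 → 3/7 = 3/7

3/7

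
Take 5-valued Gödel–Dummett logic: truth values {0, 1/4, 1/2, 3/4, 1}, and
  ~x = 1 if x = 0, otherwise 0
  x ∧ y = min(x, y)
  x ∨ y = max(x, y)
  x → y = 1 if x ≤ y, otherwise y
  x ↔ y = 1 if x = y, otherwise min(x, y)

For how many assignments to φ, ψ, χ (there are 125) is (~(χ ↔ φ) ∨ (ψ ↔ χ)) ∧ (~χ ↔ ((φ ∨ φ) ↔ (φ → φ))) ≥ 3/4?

value 1: 25 assignments (counts)
value 3/4: 5 assignments (counts)
value 1/2: 5 assignments
value 1/4: 5 assignments
value 0: 85 assignments
So 30 of the 125 assignments meet the threshold.

30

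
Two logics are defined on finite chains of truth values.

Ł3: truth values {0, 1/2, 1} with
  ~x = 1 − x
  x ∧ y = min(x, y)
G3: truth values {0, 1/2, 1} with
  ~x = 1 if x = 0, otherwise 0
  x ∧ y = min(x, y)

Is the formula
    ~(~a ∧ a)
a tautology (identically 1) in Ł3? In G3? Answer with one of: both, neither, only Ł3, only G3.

In Ł3: at a = 1/2 the value is 1/2 — not a tautology.
In G3: every assignment gives 1 — tautology.

only G3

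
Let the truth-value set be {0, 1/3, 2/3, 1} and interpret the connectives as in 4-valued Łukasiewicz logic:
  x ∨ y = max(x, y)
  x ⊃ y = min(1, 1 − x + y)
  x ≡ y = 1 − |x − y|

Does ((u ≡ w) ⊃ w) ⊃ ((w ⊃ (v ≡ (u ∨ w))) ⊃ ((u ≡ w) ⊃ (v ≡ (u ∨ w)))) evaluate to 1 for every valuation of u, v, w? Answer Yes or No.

At u = 1, v = 2/3, w = 0, for instance:
u ≡ w = 1 ≡ 0 = 0
(u ≡ w) ⊃ w = 0 ⊃ 0 = 1
u ∨ w = 1 ∨ 0 = 1
v ≡ (u ∨ w) = 2/3 ≡ 1 = 2/3
w ⊃ (v ≡ (u ∨ w)) = 0 ⊃ 2/3 = 1
(u ≡ w) ⊃ (v ≡ (u ∨ w)) = 0 ⊃ 2/3 = 1
(w ⊃ (v ≡ (u ∨ w))) ⊃ ((u ≡ w) ⊃ (v ≡ (u ∨ w))) = 1 ⊃ 1 = 1
((u ≡ w) ⊃ w) ⊃ ((w ⊃ (v ≡ (u ∨ w))) ⊃ ((u ≡ w) ⊃ (v ≡ (u ∨ w)))) = 1 ⊃ 1 = 1
and checking the remaining 63 assignments likewise gives ≥ 1 in every case.

Yes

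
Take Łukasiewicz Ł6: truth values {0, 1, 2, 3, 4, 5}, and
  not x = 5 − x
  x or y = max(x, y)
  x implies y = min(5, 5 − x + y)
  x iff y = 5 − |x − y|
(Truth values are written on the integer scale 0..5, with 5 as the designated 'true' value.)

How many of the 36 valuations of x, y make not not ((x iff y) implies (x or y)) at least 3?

value 5: 23 assignments (counts)
value 4: 5 assignments (counts)
value 3: 3 assignments (counts)
value 2: 3 assignments
value 1: 1 assignment
value 0: 1 assignment
So 31 of the 36 assignments meet the threshold.

31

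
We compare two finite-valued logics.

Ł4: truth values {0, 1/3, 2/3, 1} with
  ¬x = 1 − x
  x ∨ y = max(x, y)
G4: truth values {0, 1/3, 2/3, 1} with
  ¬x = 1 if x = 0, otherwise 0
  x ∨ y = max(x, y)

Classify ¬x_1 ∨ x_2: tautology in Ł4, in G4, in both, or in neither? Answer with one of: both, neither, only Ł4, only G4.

In Ł4: at x_1 = 1/3, x_2 = 0 the value is 2/3 — not a tautology.
In G4: at x_1 = 1/3, x_2 = 0 the value is 0 — not a tautology.

neither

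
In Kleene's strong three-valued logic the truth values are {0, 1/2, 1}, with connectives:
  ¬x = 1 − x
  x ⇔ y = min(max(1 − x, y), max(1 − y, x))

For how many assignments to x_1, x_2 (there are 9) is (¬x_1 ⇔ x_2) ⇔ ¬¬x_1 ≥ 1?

x_1 = 0, x_2 = 0 ↦ 1  ≥
x_1 = 0, x_2 = 1/2 ↦ 1/2  <
x_1 = 0, x_2 = 1 ↦ 0  <
x_1 = 1/2, x_2 = 0 ↦ 1/2  <
x_1 = 1/2, x_2 = 1/2 ↦ 1/2  <
x_1 = 1/2, x_2 = 1 ↦ 1/2  <
x_1 = 1, x_2 = 0 ↦ 1  ≥
x_1 = 1, x_2 = 1/2 ↦ 1/2  <
x_1 = 1, x_2 = 1 ↦ 0  <
So 2 of the 9 assignments meet the threshold.

2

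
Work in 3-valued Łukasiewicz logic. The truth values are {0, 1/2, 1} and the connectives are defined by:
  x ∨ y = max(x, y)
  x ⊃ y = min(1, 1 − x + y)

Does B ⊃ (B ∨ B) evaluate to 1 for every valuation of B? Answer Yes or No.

B = 0 ↦ 1
B = 1/2 ↦ 1
B = 1 ↦ 1
Every assignment gives a value ≥ 1.

Yes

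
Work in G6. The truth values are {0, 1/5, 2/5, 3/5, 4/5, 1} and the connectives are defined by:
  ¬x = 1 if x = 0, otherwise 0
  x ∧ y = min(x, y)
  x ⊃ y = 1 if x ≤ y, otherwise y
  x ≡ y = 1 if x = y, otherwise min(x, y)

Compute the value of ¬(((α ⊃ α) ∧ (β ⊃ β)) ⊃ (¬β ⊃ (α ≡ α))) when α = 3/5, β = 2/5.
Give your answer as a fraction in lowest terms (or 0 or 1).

0

α ⊃ α = 3/5 ⊃ 3/5 = 1
β ⊃ β = 2/5 ⊃ 2/5 = 1
(α ⊃ α) ∧ (β ⊃ β) = 1 ∧ 1 = 1
¬β = ¬2/5 = 0
α ≡ α = 3/5 ≡ 3/5 = 1
¬β ⊃ (α ≡ α) = 0 ⊃ 1 = 1
((α ⊃ α) ∧ (β ⊃ β)) ⊃ (¬β ⊃ (α ≡ α)) = 1 ⊃ 1 = 1
¬(((α ⊃ α) ∧ (β ⊃ β)) ⊃ (¬β ⊃ (α ≡ α))) = ¬1 = 0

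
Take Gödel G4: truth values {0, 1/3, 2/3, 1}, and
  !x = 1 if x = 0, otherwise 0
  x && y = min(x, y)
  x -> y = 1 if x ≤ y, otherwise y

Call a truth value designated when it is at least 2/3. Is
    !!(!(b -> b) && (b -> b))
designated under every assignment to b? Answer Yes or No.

Counterexample: take b = 0.
b -> b = 0 -> 0 = 1
!(b -> b) = !1 = 0
b -> b = 0 -> 0 = 1
!(b -> b) && (b -> b) = 0 && 1 = 0
!(!(b -> b) && (b -> b)) = !0 = 1
!!(!(b -> b) && (b -> b)) = !1 = 0
This gives 0, which is below 2/3.

No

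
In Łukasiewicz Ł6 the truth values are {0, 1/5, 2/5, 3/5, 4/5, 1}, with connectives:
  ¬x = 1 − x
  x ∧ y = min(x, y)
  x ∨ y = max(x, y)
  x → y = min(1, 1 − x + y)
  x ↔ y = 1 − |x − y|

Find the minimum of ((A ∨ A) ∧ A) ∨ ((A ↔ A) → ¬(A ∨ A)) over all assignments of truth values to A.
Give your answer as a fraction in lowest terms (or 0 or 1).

3/5

Take A = 2/5:
A ∨ A = 2/5 ∨ 2/5 = 2/5
(A ∨ A) ∧ A = 2/5 ∧ 2/5 = 2/5
A ↔ A = 2/5 ↔ 2/5 = 1
A ∨ A = 2/5 ∨ 2/5 = 2/5
¬(A ∨ A) = ¬2/5 = 3/5
(A ↔ A) → ¬(A ∨ A) = 1 → 3/5 = 3/5
((A ∨ A) ∧ A) ∨ ((A ↔ A) → ¬(A ∨ A)) = 2/5 ∨ 3/5 = 3/5
No assignment yields a value below 3/5, so this is the minimum.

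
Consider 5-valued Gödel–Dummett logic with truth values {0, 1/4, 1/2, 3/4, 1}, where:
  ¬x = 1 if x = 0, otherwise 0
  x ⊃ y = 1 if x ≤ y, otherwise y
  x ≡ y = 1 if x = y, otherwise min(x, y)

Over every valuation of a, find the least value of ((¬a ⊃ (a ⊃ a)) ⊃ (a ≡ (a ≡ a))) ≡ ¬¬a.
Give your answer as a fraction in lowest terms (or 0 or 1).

Take a = 1/4:
¬a = ¬1/4 = 0
a ⊃ a = 1/4 ⊃ 1/4 = 1
¬a ⊃ (a ⊃ a) = 0 ⊃ 1 = 1
a ≡ a = 1/4 ≡ 1/4 = 1
a ≡ (a ≡ a) = 1/4 ≡ 1 = 1/4
(¬a ⊃ (a ⊃ a)) ⊃ (a ≡ (a ≡ a)) = 1 ⊃ 1/4 = 1/4
¬a = ¬1/4 = 0
¬¬a = ¬0 = 1
((¬a ⊃ (a ⊃ a)) ⊃ (a ≡ (a ≡ a))) ≡ ¬¬a = 1/4 ≡ 1 = 1/4
No assignment yields a value below 1/4, so this is the minimum.

1/4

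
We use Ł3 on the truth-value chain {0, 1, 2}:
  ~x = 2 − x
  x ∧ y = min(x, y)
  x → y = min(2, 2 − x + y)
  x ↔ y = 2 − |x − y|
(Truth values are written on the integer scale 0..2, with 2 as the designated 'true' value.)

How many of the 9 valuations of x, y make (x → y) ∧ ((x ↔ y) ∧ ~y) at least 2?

1

x = 0, y = 0 ↦ 2  ≥
x = 0, y = 1 ↦ 1  <
x = 0, y = 2 ↦ 0  <
x = 1, y = 0 ↦ 1  <
x = 1, y = 1 ↦ 1  <
x = 1, y = 2 ↦ 0  <
x = 2, y = 0 ↦ 0  <
x = 2, y = 1 ↦ 1  <
x = 2, y = 2 ↦ 0  <
So 1 of the 9 assignments meets the threshold.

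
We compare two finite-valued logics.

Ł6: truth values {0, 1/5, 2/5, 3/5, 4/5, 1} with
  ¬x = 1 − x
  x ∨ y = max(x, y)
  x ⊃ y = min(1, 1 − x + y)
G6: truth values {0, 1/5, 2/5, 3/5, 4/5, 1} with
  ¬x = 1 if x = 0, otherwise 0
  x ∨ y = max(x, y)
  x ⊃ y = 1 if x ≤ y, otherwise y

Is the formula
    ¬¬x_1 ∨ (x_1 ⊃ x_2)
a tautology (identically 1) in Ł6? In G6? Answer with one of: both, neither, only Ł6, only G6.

only G6

In Ł6: at x_1 = 1/5, x_2 = 0 the value is 4/5 — not a tautology.
In G6: every assignment gives 1 — tautology.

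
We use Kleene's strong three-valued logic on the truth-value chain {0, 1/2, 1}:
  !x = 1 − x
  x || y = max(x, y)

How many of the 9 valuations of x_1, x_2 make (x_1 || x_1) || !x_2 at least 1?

5

x_1 = 0, x_2 = 0 ↦ 1  ≥
x_1 = 0, x_2 = 1/2 ↦ 1/2  <
x_1 = 0, x_2 = 1 ↦ 0  <
x_1 = 1/2, x_2 = 0 ↦ 1  ≥
x_1 = 1/2, x_2 = 1/2 ↦ 1/2  <
x_1 = 1/2, x_2 = 1 ↦ 1/2  <
x_1 = 1, x_2 = 0 ↦ 1  ≥
x_1 = 1, x_2 = 1/2 ↦ 1  ≥
x_1 = 1, x_2 = 1 ↦ 1  ≥
So 5 of the 9 assignments meet the threshold.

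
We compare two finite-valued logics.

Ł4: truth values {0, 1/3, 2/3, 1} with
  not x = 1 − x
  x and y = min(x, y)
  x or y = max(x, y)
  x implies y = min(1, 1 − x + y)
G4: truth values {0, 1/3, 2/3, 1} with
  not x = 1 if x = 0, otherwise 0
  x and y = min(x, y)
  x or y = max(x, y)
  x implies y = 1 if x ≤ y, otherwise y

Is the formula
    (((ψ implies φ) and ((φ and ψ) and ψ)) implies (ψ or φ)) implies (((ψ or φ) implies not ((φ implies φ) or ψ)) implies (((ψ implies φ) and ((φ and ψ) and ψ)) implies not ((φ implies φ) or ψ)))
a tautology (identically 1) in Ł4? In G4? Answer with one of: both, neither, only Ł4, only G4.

both

In Ł4: every assignment gives 1 — tautology.
In G4: every assignment gives 1 — tautology.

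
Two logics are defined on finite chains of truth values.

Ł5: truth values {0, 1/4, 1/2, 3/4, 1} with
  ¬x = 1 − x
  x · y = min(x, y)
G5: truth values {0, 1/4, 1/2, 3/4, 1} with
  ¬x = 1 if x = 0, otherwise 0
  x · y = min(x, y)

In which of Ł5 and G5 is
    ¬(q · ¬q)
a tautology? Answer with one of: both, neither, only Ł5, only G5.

only G5

In Ł5: at q = 1/4 the value is 3/4 — not a tautology.
In G5: every assignment gives 1 — tautology.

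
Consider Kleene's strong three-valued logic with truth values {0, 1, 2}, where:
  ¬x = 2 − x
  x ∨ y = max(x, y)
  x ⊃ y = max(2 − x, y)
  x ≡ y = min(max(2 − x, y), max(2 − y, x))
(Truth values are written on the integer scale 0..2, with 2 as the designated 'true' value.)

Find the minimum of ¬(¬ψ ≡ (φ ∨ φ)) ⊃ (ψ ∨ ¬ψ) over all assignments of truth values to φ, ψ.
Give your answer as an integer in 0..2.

Take φ = 0, ψ = 1:
¬ψ = ¬1 = 1
φ ∨ φ = 0 ∨ 0 = 0
¬ψ ≡ (φ ∨ φ) = 1 ≡ 0 = 1
¬(¬ψ ≡ (φ ∨ φ)) = ¬1 = 1
¬ψ = ¬1 = 1
ψ ∨ ¬ψ = 1 ∨ 1 = 1
¬(¬ψ ≡ (φ ∨ φ)) ⊃ (ψ ∨ ¬ψ) = 1 ⊃ 1 = 1
No assignment yields a value below 1, so this is the minimum.

1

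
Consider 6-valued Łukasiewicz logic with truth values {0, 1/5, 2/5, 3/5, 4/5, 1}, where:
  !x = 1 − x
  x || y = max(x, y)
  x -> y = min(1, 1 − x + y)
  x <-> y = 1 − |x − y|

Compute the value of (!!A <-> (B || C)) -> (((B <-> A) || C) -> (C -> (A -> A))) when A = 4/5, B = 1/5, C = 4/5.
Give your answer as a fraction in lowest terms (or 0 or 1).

!A = !4/5 = 1/5
!!A = !1/5 = 4/5
B || C = 1/5 || 4/5 = 4/5
!!A <-> (B || C) = 4/5 <-> 4/5 = 1
B <-> A = 1/5 <-> 4/5 = 2/5
(B <-> A) || C = 2/5 || 4/5 = 4/5
A -> A = 4/5 -> 4/5 = 1
C -> (A -> A) = 4/5 -> 1 = 1
((B <-> A) || C) -> (C -> (A -> A)) = 4/5 -> 1 = 1
(!!A <-> (B || C)) -> (((B <-> A) || C) -> (C -> (A -> A))) = 1 -> 1 = 1

1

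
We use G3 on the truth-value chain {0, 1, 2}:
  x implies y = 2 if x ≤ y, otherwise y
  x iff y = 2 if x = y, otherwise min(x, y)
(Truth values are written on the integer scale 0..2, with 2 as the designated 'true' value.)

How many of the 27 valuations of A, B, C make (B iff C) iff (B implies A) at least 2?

value 2: 9 assignments (counts)
value 1: 4 assignments
value 0: 14 assignments
So 9 of the 27 assignments meet the threshold.

9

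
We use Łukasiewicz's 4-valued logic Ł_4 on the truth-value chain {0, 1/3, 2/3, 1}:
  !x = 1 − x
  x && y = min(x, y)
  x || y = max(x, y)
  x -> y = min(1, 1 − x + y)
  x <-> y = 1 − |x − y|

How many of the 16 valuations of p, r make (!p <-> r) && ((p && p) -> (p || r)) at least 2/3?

p = 0, r = 0 ↦ 0  <
p = 0, r = 1/3 ↦ 1/3  <
p = 0, r = 2/3 ↦ 2/3  ≥
p = 0, r = 1 ↦ 1  ≥
p = 1/3, r = 0 ↦ 1/3  <
p = 1/3, r = 1/3 ↦ 2/3  ≥
p = 1/3, r = 2/3 ↦ 1  ≥
p = 1/3, r = 1 ↦ 2/3  ≥
p = 2/3, r = 0 ↦ 2/3  ≥
p = 2/3, r = 1/3 ↦ 1  ≥
p = 2/3, r = 2/3 ↦ 2/3  ≥
p = 2/3, r = 1 ↦ 1/3  <
p = 1, r = 0 ↦ 1  ≥
p = 1, r = 1/3 ↦ 2/3  ≥
p = 1, r = 2/3 ↦ 1/3  <
p = 1, r = 1 ↦ 0  <
So 10 of the 16 assignments meet the threshold.

10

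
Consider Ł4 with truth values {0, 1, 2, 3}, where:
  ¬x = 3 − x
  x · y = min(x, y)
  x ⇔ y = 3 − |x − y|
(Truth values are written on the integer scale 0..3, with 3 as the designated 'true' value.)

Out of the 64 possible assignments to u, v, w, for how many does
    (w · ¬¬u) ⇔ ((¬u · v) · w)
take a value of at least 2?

value 3: 27 assignments (counts)
value 2: 23 assignments (counts)
value 1: 9 assignments
value 0: 5 assignments
So 50 of the 64 assignments meet the threshold.

50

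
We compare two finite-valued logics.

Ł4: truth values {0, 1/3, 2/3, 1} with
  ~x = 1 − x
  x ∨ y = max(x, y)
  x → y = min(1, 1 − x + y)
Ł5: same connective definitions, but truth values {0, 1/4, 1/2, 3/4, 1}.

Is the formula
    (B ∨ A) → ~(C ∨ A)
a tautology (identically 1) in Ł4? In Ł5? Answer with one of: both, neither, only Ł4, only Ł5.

In Ł4: at A = 0, B = 1/3, C = 1 the value is 2/3 — not a tautology.
In Ł5: at A = 0, B = 1/4, C = 1 the value is 3/4 — not a tautology.

neither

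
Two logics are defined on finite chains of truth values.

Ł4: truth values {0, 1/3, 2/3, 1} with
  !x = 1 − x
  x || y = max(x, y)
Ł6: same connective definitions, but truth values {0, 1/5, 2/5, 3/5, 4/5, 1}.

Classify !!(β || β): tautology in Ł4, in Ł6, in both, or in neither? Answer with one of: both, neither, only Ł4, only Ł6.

In Ł4: at β = 0 the value is 0 — not a tautology.
In Ł6: at β = 0 the value is 0 — not a tautology.

neither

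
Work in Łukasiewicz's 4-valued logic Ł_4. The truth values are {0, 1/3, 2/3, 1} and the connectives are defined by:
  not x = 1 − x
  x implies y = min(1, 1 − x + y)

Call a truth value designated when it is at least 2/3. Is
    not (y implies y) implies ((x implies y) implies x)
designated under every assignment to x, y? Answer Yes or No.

x = 0, y = 0 ↦ 1
x = 0, y = 1/3 ↦ 1
x = 0, y = 2/3 ↦ 1
x = 0, y = 1 ↦ 1
x = 1/3, y = 0 ↦ 1
x = 1/3, y = 1/3 ↦ 1
x = 1/3, y = 2/3 ↦ 1
x = 1/3, y = 1 ↦ 1
x = 2/3, y = 0 ↦ 1
x = 2/3, y = 1/3 ↦ 1
x = 2/3, y = 2/3 ↦ 1
x = 2/3, y = 1 ↦ 1
x = 1, y = 0 ↦ 1
x = 1, y = 1/3 ↦ 1
x = 1, y = 2/3 ↦ 1
x = 1, y = 1 ↦ 1
Every assignment gives a value ≥ 2/3.

Yes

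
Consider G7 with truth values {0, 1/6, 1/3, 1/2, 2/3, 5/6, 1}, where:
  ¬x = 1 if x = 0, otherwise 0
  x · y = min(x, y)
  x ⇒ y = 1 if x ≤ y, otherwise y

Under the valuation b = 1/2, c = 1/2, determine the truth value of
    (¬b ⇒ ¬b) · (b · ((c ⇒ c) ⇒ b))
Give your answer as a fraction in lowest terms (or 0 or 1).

¬b = ¬1/2 = 0
¬b = ¬1/2 = 0
¬b ⇒ ¬b = 0 ⇒ 0 = 1
c ⇒ c = 1/2 ⇒ 1/2 = 1
(c ⇒ c) ⇒ b = 1 ⇒ 1/2 = 1/2
b · ((c ⇒ c) ⇒ b) = 1/2 · 1/2 = 1/2
(¬b ⇒ ¬b) · (b · ((c ⇒ c) ⇒ b)) = 1 · 1/2 = 1/2

1/2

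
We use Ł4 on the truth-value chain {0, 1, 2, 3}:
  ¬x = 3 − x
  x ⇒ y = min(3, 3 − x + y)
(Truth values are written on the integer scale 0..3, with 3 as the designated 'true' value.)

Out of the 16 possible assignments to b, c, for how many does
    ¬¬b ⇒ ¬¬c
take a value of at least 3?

b = 0, c = 0 ↦ 3  ≥
b = 0, c = 1 ↦ 3  ≥
b = 0, c = 2 ↦ 3  ≥
b = 0, c = 3 ↦ 3  ≥
b = 1, c = 0 ↦ 2  <
b = 1, c = 1 ↦ 3  ≥
b = 1, c = 2 ↦ 3  ≥
b = 1, c = 3 ↦ 3  ≥
b = 2, c = 0 ↦ 1  <
b = 2, c = 1 ↦ 2  <
b = 2, c = 2 ↦ 3  ≥
b = 2, c = 3 ↦ 3  ≥
b = 3, c = 0 ↦ 0  <
b = 3, c = 1 ↦ 1  <
b = 3, c = 2 ↦ 2  <
b = 3, c = 3 ↦ 3  ≥
So 10 of the 16 assignments meet the threshold.

10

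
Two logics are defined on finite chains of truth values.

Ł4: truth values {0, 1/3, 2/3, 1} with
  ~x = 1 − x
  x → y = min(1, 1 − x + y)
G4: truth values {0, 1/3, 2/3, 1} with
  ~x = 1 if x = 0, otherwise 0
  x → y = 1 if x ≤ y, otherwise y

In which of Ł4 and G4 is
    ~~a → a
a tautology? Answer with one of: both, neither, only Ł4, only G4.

In Ł4: every assignment gives 1 — tautology.
In G4: at a = 1/3 the value is 1/3 — not a tautology.

only Ł4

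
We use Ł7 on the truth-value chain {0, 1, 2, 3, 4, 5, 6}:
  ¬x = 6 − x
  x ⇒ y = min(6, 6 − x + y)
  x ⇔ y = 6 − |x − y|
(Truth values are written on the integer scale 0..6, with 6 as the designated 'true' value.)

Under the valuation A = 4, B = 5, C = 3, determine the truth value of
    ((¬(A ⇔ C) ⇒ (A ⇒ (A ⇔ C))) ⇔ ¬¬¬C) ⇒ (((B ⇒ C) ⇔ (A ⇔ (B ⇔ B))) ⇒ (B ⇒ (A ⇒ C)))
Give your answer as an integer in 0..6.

A ⇔ C = 4 ⇔ 3 = 5
¬(A ⇔ C) = ¬5 = 1
A ⇔ C = 4 ⇔ 3 = 5
A ⇒ (A ⇔ C) = 4 ⇒ 5 = 6
¬(A ⇔ C) ⇒ (A ⇒ (A ⇔ C)) = 1 ⇒ 6 = 6
¬C = ¬3 = 3
¬¬C = ¬3 = 3
¬¬¬C = ¬3 = 3
(¬(A ⇔ C) ⇒ (A ⇒ (A ⇔ C))) ⇔ ¬¬¬C = 6 ⇔ 3 = 3
B ⇒ C = 5 ⇒ 3 = 4
B ⇔ B = 5 ⇔ 5 = 6
A ⇔ (B ⇔ B) = 4 ⇔ 6 = 4
(B ⇒ C) ⇔ (A ⇔ (B ⇔ B)) = 4 ⇔ 4 = 6
A ⇒ C = 4 ⇒ 3 = 5
B ⇒ (A ⇒ C) = 5 ⇒ 5 = 6
((B ⇒ C) ⇔ (A ⇔ (B ⇔ B))) ⇒ (B ⇒ (A ⇒ C)) = 6 ⇒ 6 = 6
((¬(A ⇔ C) ⇒ (A ⇒ (A ⇔ C))) ⇔ ¬¬¬C) ⇒ (((B ⇒ C) ⇔ (A ⇔ (B ⇔ B))) ⇒ (B ⇒ (A ⇒ C))) = 3 ⇒ 6 = 6

6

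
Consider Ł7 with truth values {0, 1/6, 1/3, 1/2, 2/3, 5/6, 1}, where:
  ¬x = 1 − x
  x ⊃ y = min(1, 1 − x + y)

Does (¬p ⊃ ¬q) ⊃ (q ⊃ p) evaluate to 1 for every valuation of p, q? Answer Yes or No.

At p = 1/6, q = 0, for instance:
¬p = ¬1/6 = 5/6
¬q = ¬0 = 1
¬p ⊃ ¬q = 5/6 ⊃ 1 = 1
q ⊃ p = 0 ⊃ 1/6 = 1
(¬p ⊃ ¬q) ⊃ (q ⊃ p) = 1 ⊃ 1 = 1
and checking the remaining 48 assignments likewise gives ≥ 1 in every case.

Yes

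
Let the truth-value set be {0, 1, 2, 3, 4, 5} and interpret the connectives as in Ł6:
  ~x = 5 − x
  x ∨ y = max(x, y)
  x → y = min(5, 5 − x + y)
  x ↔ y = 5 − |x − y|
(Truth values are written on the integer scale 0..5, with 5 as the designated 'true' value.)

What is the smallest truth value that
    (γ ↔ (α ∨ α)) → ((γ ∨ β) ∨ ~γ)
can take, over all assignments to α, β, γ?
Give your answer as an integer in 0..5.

Take α = 2, β = 0, γ = 2:
α ∨ α = 2 ∨ 2 = 2
γ ↔ (α ∨ α) = 2 ↔ 2 = 5
γ ∨ β = 2 ∨ 0 = 2
~γ = ~2 = 3
(γ ∨ β) ∨ ~γ = 2 ∨ 3 = 3
(γ ↔ (α ∨ α)) → ((γ ∨ β) ∨ ~γ) = 5 → 3 = 3
No assignment yields a value below 3, so this is the minimum.

3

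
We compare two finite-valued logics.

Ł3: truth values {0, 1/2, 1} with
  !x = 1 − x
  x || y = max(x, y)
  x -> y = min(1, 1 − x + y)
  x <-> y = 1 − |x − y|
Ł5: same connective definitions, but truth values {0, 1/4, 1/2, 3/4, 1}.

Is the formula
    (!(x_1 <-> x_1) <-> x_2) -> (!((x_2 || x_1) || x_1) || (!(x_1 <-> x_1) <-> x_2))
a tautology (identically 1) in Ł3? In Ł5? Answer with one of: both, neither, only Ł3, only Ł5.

In Ł3: every assignment gives 1 — tautology.
In Ł5: every assignment gives 1 — tautology.

both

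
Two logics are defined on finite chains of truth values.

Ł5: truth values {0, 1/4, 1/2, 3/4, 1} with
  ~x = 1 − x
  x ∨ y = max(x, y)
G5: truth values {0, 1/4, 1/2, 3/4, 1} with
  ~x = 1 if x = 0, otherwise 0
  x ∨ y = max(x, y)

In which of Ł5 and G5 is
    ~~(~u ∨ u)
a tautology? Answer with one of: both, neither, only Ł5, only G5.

In Ł5: at u = 1/4 the value is 3/4 — not a tautology.
In G5: every assignment gives 1 — tautology.

only G5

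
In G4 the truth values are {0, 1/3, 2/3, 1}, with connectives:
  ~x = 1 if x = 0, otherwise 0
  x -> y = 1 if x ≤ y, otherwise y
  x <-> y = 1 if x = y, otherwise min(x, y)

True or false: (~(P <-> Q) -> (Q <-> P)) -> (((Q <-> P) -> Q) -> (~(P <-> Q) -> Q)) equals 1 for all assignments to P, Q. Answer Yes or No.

Yes

P = 0, Q = 0 ↦ 1
P = 0, Q = 1/3 ↦ 1
P = 0, Q = 2/3 ↦ 1
P = 0, Q = 1 ↦ 1
P = 1/3, Q = 0 ↦ 1
P = 1/3, Q = 1/3 ↦ 1
P = 1/3, Q = 2/3 ↦ 1
P = 1/3, Q = 1 ↦ 1
P = 2/3, Q = 0 ↦ 1
P = 2/3, Q = 1/3 ↦ 1
P = 2/3, Q = 2/3 ↦ 1
P = 2/3, Q = 1 ↦ 1
P = 1, Q = 0 ↦ 1
P = 1, Q = 1/3 ↦ 1
P = 1, Q = 2/3 ↦ 1
P = 1, Q = 1 ↦ 1
Every assignment gives a value ≥ 1.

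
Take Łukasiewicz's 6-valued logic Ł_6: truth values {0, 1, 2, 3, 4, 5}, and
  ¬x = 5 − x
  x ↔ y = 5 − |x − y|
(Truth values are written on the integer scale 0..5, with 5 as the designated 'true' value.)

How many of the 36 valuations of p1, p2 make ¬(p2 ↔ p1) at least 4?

value 5: 2 assignments (counts)
value 4: 4 assignments (counts)
value 3: 6 assignments
value 2: 8 assignments
value 1: 10 assignments
value 0: 6 assignments
So 6 of the 36 assignments meet the threshold.

6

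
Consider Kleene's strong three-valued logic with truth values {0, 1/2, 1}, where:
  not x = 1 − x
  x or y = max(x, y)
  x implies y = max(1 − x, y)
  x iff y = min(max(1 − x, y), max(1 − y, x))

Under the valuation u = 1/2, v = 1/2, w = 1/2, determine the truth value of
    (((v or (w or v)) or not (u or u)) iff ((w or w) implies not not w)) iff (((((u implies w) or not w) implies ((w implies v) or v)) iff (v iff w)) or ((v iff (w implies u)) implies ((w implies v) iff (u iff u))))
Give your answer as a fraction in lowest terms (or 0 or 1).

1/2

w or v = 1/2 or 1/2 = 1/2
v or (w or v) = 1/2 or 1/2 = 1/2
u or u = 1/2 or 1/2 = 1/2
not (u or u) = not 1/2 = 1/2
(v or (w or v)) or not (u or u) = 1/2 or 1/2 = 1/2
w or w = 1/2 or 1/2 = 1/2
not w = not 1/2 = 1/2
not not w = not 1/2 = 1/2
(w or w) implies not not w = 1/2 implies 1/2 = 1/2
((v or (w or v)) or not (u or u)) iff ((w or w) implies not not w) = 1/2 iff 1/2 = 1/2
u implies w = 1/2 implies 1/2 = 1/2
not w = not 1/2 = 1/2
(u implies w) or not w = 1/2 or 1/2 = 1/2
w implies v = 1/2 implies 1/2 = 1/2
(w implies v) or v = 1/2 or 1/2 = 1/2
((u implies w) or not w) implies ((w implies v) or v) = 1/2 implies 1/2 = 1/2
v iff w = 1/2 iff 1/2 = 1/2
(((u implies w) or not w) implies ((w implies v) or v)) iff (v iff w) = 1/2 iff 1/2 = 1/2
w implies u = 1/2 implies 1/2 = 1/2
v iff (w implies u) = 1/2 iff 1/2 = 1/2
w implies v = 1/2 implies 1/2 = 1/2
u iff u = 1/2 iff 1/2 = 1/2
(w implies v) iff (u iff u) = 1/2 iff 1/2 = 1/2
(v iff (w implies u)) implies ((w implies v) iff (u iff u)) = 1/2 implies 1/2 = 1/2
((((u implies w) or not w) implies ((w implies v) or v)) iff (v iff w)) or ((v iff (w implies u)) implies ((w implies v) iff (u iff u))) = 1/2 or 1/2 = 1/2
(((v or (w or v)) or not (u or u)) iff ((w or w) implies not not w)) iff (((((u implies w) or not w) implies ((w implies v) or v)) iff (v iff w)) or ((v iff (w implies u)) implies ((w implies v) iff (u iff u)))) = 1/2 iff 1/2 = 1/2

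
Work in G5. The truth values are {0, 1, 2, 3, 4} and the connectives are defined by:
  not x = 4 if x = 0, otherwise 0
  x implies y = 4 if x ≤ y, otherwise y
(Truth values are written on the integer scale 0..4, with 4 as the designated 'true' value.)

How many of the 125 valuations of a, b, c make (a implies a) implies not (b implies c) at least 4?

20

value 4: 20 assignments (counts)
value 0: 105 assignments
So 20 of the 125 assignments meet the threshold.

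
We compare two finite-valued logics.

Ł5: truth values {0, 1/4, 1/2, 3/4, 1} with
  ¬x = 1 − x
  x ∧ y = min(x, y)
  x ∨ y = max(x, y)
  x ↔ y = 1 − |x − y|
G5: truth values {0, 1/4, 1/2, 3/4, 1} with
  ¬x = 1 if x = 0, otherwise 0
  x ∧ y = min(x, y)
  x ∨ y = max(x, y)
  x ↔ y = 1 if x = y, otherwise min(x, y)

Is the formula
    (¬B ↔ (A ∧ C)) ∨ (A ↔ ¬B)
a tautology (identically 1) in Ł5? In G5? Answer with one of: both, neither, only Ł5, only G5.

In Ł5: at A = 0, B = 0, C = 0 the value is 0 — not a tautology.
In G5: at A = 0, B = 0, C = 0 the value is 0 — not a tautology.

neither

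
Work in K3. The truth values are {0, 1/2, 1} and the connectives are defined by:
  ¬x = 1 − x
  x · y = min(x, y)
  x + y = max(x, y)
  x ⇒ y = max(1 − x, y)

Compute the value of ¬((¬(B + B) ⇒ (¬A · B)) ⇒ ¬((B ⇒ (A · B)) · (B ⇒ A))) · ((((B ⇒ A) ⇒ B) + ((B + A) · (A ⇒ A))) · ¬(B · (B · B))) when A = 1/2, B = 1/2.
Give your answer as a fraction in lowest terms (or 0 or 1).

1/2

B + B = 1/2 + 1/2 = 1/2
¬(B + B) = ¬1/2 = 1/2
¬A = ¬1/2 = 1/2
¬A · B = 1/2 · 1/2 = 1/2
¬(B + B) ⇒ (¬A · B) = 1/2 ⇒ 1/2 = 1/2
A · B = 1/2 · 1/2 = 1/2
B ⇒ (A · B) = 1/2 ⇒ 1/2 = 1/2
B ⇒ A = 1/2 ⇒ 1/2 = 1/2
(B ⇒ (A · B)) · (B ⇒ A) = 1/2 · 1/2 = 1/2
¬((B ⇒ (A · B)) · (B ⇒ A)) = ¬1/2 = 1/2
(¬(B + B) ⇒ (¬A · B)) ⇒ ¬((B ⇒ (A · B)) · (B ⇒ A)) = 1/2 ⇒ 1/2 = 1/2
¬((¬(B + B) ⇒ (¬A · B)) ⇒ ¬((B ⇒ (A · B)) · (B ⇒ A))) = ¬1/2 = 1/2
B ⇒ A = 1/2 ⇒ 1/2 = 1/2
(B ⇒ A) ⇒ B = 1/2 ⇒ 1/2 = 1/2
B + A = 1/2 + 1/2 = 1/2
A ⇒ A = 1/2 ⇒ 1/2 = 1/2
(B + A) · (A ⇒ A) = 1/2 · 1/2 = 1/2
((B ⇒ A) ⇒ B) + ((B + A) · (A ⇒ A)) = 1/2 + 1/2 = 1/2
B · B = 1/2 · 1/2 = 1/2
B · (B · B) = 1/2 · 1/2 = 1/2
¬(B · (B · B)) = ¬1/2 = 1/2
(((B ⇒ A) ⇒ B) + ((B + A) · (A ⇒ A))) · ¬(B · (B · B)) = 1/2 · 1/2 = 1/2
¬((¬(B + B) ⇒ (¬A · B)) ⇒ ¬((B ⇒ (A · B)) · (B ⇒ A))) · ((((B ⇒ A) ⇒ B) + ((B + A) · (A ⇒ A))) · ¬(B · (B · B))) = 1/2 · 1/2 = 1/2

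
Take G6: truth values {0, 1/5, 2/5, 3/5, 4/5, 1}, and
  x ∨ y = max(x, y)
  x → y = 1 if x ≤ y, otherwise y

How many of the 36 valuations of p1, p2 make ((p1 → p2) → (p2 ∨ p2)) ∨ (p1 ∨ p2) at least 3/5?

30

value 1: 21 assignments (counts)
value 4/5: 5 assignments (counts)
value 3/5: 4 assignments (counts)
value 2/5: 3 assignments
value 1/5: 2 assignments
value 0: 1 assignment
So 30 of the 36 assignments meet the threshold.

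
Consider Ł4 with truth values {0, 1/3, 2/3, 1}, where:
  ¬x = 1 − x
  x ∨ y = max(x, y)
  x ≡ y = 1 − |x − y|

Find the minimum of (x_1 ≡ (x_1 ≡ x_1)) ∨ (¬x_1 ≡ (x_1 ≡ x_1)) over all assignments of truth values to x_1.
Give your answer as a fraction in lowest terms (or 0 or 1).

Take x_1 = 1/3:
x_1 ≡ x_1 = 1/3 ≡ 1/3 = 1
x_1 ≡ (x_1 ≡ x_1) = 1/3 ≡ 1 = 1/3
¬x_1 = ¬1/3 = 2/3
x_1 ≡ x_1 = 1/3 ≡ 1/3 = 1
¬x_1 ≡ (x_1 ≡ x_1) = 2/3 ≡ 1 = 2/3
(x_1 ≡ (x_1 ≡ x_1)) ∨ (¬x_1 ≡ (x_1 ≡ x_1)) = 1/3 ∨ 2/3 = 2/3
No assignment yields a value below 2/3, so this is the minimum.

2/3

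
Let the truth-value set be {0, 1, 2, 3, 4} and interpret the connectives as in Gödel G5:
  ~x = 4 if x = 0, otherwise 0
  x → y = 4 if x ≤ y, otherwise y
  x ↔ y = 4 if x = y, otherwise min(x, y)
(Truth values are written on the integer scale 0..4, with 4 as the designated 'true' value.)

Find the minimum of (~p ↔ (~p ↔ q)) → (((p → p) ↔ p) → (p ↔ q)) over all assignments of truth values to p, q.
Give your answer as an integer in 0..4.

1

Take p = 2, q = 1:
~p = ~2 = 0
~p = ~2 = 0
~p ↔ q = 0 ↔ 1 = 0
~p ↔ (~p ↔ q) = 0 ↔ 0 = 4
p → p = 2 → 2 = 4
(p → p) ↔ p = 4 ↔ 2 = 2
p ↔ q = 2 ↔ 1 = 1
((p → p) ↔ p) → (p ↔ q) = 2 → 1 = 1
(~p ↔ (~p ↔ q)) → (((p → p) ↔ p) → (p ↔ q)) = 4 → 1 = 1
No assignment yields a value below 1, so this is the minimum.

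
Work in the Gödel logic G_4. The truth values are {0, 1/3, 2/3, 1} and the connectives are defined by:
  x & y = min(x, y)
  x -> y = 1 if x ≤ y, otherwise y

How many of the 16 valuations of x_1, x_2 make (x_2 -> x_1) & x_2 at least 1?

x_1 = 0, x_2 = 0 ↦ 0  <
x_1 = 0, x_2 = 1/3 ↦ 0  <
x_1 = 0, x_2 = 2/3 ↦ 0  <
x_1 = 0, x_2 = 1 ↦ 0  <
x_1 = 1/3, x_2 = 0 ↦ 0  <
x_1 = 1/3, x_2 = 1/3 ↦ 1/3  <
x_1 = 1/3, x_2 = 2/3 ↦ 1/3  <
x_1 = 1/3, x_2 = 1 ↦ 1/3  <
x_1 = 2/3, x_2 = 0 ↦ 0  <
x_1 = 2/3, x_2 = 1/3 ↦ 1/3  <
x_1 = 2/3, x_2 = 2/3 ↦ 2/3  <
x_1 = 2/3, x_2 = 1 ↦ 2/3  <
x_1 = 1, x_2 = 0 ↦ 0  <
x_1 = 1, x_2 = 1/3 ↦ 1/3  <
x_1 = 1, x_2 = 2/3 ↦ 2/3  <
x_1 = 1, x_2 = 1 ↦ 1  ≥
So 1 of the 16 assignments meets the threshold.

1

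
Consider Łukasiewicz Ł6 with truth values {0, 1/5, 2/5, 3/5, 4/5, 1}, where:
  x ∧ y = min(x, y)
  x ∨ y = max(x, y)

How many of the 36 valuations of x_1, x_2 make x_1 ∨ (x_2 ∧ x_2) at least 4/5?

value 1: 11 assignments (counts)
value 4/5: 9 assignments (counts)
value 3/5: 7 assignments
value 2/5: 5 assignments
value 1/5: 3 assignments
value 0: 1 assignment
So 20 of the 36 assignments meet the threshold.

20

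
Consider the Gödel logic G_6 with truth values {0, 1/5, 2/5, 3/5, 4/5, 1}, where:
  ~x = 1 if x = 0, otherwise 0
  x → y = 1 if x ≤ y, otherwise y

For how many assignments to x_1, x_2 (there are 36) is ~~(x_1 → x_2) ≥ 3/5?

31

value 1: 31 assignments (counts)
value 0: 5 assignments
So 31 of the 36 assignments meet the threshold.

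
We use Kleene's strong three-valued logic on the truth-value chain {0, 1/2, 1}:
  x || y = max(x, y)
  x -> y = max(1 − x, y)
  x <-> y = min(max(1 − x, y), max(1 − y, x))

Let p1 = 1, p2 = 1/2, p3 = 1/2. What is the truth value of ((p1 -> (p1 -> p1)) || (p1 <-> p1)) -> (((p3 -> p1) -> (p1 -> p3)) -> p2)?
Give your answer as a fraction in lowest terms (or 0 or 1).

1/2

p1 -> p1 = 1 -> 1 = 1
p1 -> (p1 -> p1) = 1 -> 1 = 1
p1 <-> p1 = 1 <-> 1 = 1
(p1 -> (p1 -> p1)) || (p1 <-> p1) = 1 || 1 = 1
p3 -> p1 = 1/2 -> 1 = 1
p1 -> p3 = 1 -> 1/2 = 1/2
(p3 -> p1) -> (p1 -> p3) = 1 -> 1/2 = 1/2
((p3 -> p1) -> (p1 -> p3)) -> p2 = 1/2 -> 1/2 = 1/2
((p1 -> (p1 -> p1)) || (p1 <-> p1)) -> (((p3 -> p1) -> (p1 -> p3)) -> p2) = 1 -> 1/2 = 1/2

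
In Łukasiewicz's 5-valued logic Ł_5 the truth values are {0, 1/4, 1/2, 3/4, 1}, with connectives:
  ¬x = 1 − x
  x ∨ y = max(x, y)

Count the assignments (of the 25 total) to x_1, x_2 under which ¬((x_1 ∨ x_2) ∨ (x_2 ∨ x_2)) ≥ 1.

1

value 1: 1 assignment (counts)
value 3/4: 3 assignments
value 1/2: 5 assignments
value 1/4: 7 assignments
value 0: 9 assignments
So 1 of the 25 assignments meets the threshold.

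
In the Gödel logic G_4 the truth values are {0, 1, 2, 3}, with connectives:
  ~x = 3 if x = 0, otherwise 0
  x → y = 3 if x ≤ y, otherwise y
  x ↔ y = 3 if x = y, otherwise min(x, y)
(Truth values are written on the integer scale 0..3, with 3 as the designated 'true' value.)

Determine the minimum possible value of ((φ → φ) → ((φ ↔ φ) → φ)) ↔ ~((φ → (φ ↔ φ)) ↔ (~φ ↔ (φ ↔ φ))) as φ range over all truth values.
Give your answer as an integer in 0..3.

1

Take φ = 1:
φ → φ = 1 → 1 = 3
φ ↔ φ = 1 ↔ 1 = 3
(φ ↔ φ) → φ = 3 → 1 = 1
(φ → φ) → ((φ ↔ φ) → φ) = 3 → 1 = 1
φ ↔ φ = 1 ↔ 1 = 3
φ → (φ ↔ φ) = 1 → 3 = 3
~φ = ~1 = 0
φ ↔ φ = 1 ↔ 1 = 3
~φ ↔ (φ ↔ φ) = 0 ↔ 3 = 0
(φ → (φ ↔ φ)) ↔ (~φ ↔ (φ ↔ φ)) = 3 ↔ 0 = 0
~((φ → (φ ↔ φ)) ↔ (~φ ↔ (φ ↔ φ))) = ~0 = 3
((φ → φ) → ((φ ↔ φ) → φ)) ↔ ~((φ → (φ ↔ φ)) ↔ (~φ ↔ (φ ↔ φ))) = 1 ↔ 3 = 1
No assignment yields a value below 1, so this is the minimum.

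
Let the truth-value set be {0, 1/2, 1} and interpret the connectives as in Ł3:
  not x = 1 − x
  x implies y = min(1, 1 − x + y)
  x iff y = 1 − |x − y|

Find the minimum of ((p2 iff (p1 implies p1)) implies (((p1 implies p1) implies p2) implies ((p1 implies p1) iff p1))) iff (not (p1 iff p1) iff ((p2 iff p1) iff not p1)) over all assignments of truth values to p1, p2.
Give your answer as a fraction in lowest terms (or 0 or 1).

0

Take p1 = 0, p2 = 0:
p1 implies p1 = 0 implies 0 = 1
p2 iff (p1 implies p1) = 0 iff 1 = 0
p1 implies p1 = 0 implies 0 = 1
(p1 implies p1) implies p2 = 1 implies 0 = 0
p1 implies p1 = 0 implies 0 = 1
(p1 implies p1) iff p1 = 1 iff 0 = 0
((p1 implies p1) implies p2) implies ((p1 implies p1) iff p1) = 0 implies 0 = 1
(p2 iff (p1 implies p1)) implies (((p1 implies p1) implies p2) implies ((p1 implies p1) iff p1)) = 0 implies 1 = 1
p1 iff p1 = 0 iff 0 = 1
not (p1 iff p1) = not 1 = 0
p2 iff p1 = 0 iff 0 = 1
not p1 = not 0 = 1
(p2 iff p1) iff not p1 = 1 iff 1 = 1
not (p1 iff p1) iff ((p2 iff p1) iff not p1) = 0 iff 1 = 0
((p2 iff (p1 implies p1)) implies (((p1 implies p1) implies p2) implies ((p1 implies p1) iff p1))) iff (not (p1 iff p1) iff ((p2 iff p1) iff not p1)) = 1 iff 0 = 0
No assignment yields a value below 0, so this is the minimum.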